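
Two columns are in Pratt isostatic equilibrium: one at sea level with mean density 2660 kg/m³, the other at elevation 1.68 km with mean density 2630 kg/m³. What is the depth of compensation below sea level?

ρ_ref D = ρ (D + h) → D (ρ_ref − ρ) = ρ h.
D = ρ h/(ρ_ref − ρ) = 2630 × 1.68 km/(2660 − 2630) = 147 km.

147 km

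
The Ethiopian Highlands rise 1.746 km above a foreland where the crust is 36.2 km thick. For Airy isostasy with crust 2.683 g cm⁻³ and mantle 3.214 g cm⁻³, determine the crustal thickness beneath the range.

46.8 km

Root depth r = h ρ_c / (ρ_m − ρ_c) = 1.746 km × 2.683 / 0.531 = 8.822 km.
Total thickness = T + h + r = 36.2 km + 1.746 km + 8.822 km = 46.8 km.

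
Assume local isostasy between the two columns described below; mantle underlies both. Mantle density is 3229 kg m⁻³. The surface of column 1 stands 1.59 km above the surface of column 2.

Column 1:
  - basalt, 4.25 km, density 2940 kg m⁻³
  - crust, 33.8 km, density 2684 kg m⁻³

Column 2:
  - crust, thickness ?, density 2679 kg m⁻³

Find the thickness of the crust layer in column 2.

26.4 km

Take the compensation level at the base of the deeper column (depth z_c below the surface of column 1) and equate Σ ρ_i t_i down to z_c; mantle fills any gap and the z_c terms cancel.
Column 1: 4.25×2940 + 33.8×2684 + (z_c − 38.05)×3229
Column 2: 1.59×0 + x×2679 + (z_c − 1.59 − 0 − x)×3229
The z_c×3229 term appears on both sides and cancels. Collect the known terms of each column as K = Σ(ρt)_known − 3229 × (depth of known layers): K_1 = 103214.2 − 3229×38.05 = −19649.25; K_2 = 0 − 3229×(1.59 + 0) = −5134.11.
Balance: K_1 = K_2 − x×(3229 − 2679), so x = (K_2 − K_1)/(3229 − 2679) = 14515.1/550 = 26.4 km.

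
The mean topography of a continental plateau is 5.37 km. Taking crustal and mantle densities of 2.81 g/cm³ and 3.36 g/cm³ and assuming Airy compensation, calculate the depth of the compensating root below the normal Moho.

27.4 km

Isostatic balance requires: the weight of the topography is balanced by the buoyancy of the root, ρ_c h = (ρ_m − ρ_c) r.
r = h · ρ_c / (ρ_m − ρ_c) = 5.37 km × 2.81 / (3.36 − 2.81) = 27.4 km.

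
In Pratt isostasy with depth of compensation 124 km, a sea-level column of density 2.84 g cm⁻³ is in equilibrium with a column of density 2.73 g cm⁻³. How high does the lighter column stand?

ρ_ref D = ρ (D + h) → h = D (ρ_ref − ρ)/ρ.
h = 124 km × (2.84 − 2.73)/2.73 = 5 km.

5 km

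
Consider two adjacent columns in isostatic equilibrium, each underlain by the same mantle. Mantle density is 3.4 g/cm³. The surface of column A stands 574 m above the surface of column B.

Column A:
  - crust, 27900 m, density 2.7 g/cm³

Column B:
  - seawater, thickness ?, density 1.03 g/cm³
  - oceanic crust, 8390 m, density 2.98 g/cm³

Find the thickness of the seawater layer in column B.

5930 m

Take the compensation level at the base of the deeper column (depth z_c below the surface of column A) and equate Σ ρ_i t_i down to z_c; mantle fills any gap and the z_c terms cancel.
Column A: 27900×2.7 + (z_c − 27900)×3.4
Column B: 574×0 + x×1.03 + 8390×2.98 + (z_c − 574 − 8390 − x)×3.4
The z_c×3.4 term appears on both sides and cancels. Collect the known terms of each column as K = Σ(ρt)_known − 3.4 × (depth of known layers): K_A = 75330 − 3.4×27900 = −19530; K_B = 25002.2 − 3.4×(574 + 8390) = −5475.4.
Balance: K_A = K_B − x×(3.4 − 1.03), so x = (K_B − K_A)/(3.4 − 1.03) = 14054.6/2.37 = 5930 m.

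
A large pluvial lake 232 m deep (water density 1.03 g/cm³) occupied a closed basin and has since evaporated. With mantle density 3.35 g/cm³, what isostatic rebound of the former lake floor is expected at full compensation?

u = d ρ_w/ρ_m = 232 m × 1.03/3.35 = 71.3 m.

71.3 m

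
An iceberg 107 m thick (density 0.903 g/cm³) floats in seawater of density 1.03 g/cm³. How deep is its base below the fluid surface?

93.8 m

Draft d = t ρ_obj/ρ_fluid = 107 m × 0.903/1.03 = 93.8 m.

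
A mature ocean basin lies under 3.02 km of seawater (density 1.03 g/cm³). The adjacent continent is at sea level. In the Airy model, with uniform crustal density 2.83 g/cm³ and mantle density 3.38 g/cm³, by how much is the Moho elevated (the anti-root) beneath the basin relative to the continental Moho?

9.88 km

In Airy isostatic equilibrium: replacing crust with seawater at the top is compensated by replacing crust with mantle at the base: d (ρ_c − ρ_w) = a (ρ_m − ρ_c).
a = d (ρ_c − ρ_w)/(ρ_m − ρ_c) = 3.02 km × 1.8/0.55 = 9.88 km.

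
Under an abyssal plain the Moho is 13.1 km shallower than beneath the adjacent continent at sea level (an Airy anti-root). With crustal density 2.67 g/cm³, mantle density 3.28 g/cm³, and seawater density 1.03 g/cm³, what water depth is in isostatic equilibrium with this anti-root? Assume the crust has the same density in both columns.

Replacing a thickness d of crust by seawater at the top must be balanced by replacing crust with mantle at the base: d (ρ_c − ρ_w) = a (ρ_m − ρ_c).
d = a (ρ_m − ρ_c)/(ρ_c − ρ_w) = 13.1 km × 0.61/1.64 = 4.87 km.

4.87 km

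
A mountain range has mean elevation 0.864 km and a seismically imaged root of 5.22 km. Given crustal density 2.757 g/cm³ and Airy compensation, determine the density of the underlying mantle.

Airy balance: ρ_c h = (ρ_m − ρ_c) r → ρ_m = ρ_c (1 + h/r).
ρ_m = 2.757 × (1 + 0.864 km/5.22 km) = 3.21 g/cm³.

3.21 g/cm³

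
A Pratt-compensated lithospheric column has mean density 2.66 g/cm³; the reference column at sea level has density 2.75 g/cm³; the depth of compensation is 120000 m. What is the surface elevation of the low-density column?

ρ_ref D = ρ (D + h) → h = D (ρ_ref − ρ)/ρ.
h = 120000 m × (2.75 − 2.66)/2.66 = 4060 m.

4060 m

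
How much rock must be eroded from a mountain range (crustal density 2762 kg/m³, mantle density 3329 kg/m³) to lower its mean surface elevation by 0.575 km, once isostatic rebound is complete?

Net drop Δ = e − u = e − e ρ_c/ρ_m = e (ρ_m − ρ_c)/ρ_m.
e = Δ ρ_m/(ρ_m − ρ_c) = 0.575 km × 3329/567 = 3.38 km.

3.38 km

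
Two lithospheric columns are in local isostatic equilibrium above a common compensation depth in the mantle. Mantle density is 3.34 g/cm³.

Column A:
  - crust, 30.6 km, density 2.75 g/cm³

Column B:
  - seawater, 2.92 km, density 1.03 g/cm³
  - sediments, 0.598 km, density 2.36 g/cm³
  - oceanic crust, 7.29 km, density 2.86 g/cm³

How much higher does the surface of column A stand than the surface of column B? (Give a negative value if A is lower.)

For any compensation level in the mantle, the mantle terms cancel and isostasy reduces to e = (Σt_A − Σt_B) − (Σ(ρt)_A − Σ(ρt)_B) / ρ_m.
Σt_A = 30.6 km; Σt_B = 10.808 km; Σ(ρt)_A = 84.15; Σ(ρt)_B = 25.26828 (in km·g/cm³).
e = (30.6 − 10.808) − (84.15 − 25.26828) / 3.34 = 2.16 km.

2.16 km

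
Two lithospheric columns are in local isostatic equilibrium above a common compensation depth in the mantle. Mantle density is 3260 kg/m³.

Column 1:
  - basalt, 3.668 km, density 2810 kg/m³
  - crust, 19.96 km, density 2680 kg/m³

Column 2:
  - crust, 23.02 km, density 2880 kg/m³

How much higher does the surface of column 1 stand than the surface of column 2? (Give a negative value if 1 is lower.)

For any compensation level in the mantle, the mantle terms cancel and isostasy reduces to e = (Σt_1 − Σt_2) − (Σ(ρt)_1 − Σ(ρt)_2) / ρ_m.
Σt_1 = 23.628 km; Σt_2 = 23.02 km; Σ(ρt)_1 = 63799.88; Σ(ρt)_2 = 66297.6 (in km·kg/m³).
e = (23.628 − 23.02) − (63799.88 − 66297.6) / 3260 = 1.37 km.

1.37 km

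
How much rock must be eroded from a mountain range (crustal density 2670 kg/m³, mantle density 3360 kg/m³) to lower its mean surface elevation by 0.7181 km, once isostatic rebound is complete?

Net drop Δ = e − u = e − e ρ_c/ρ_m = e (ρ_m − ρ_c)/ρ_m.
e = Δ ρ_m/(ρ_m − ρ_c) = 0.7181 km × 3360/690 = 3.5 km.

3.5 km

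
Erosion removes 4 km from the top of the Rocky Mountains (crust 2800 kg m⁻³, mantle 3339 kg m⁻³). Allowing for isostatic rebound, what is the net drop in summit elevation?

0.646 km

Rebound u = e ρ_c/ρ_m = 4 km × 2800/3339 = 3.354 km.
Net surface drop = e − u = 4 km − 3.354 km = e (ρ_m − ρ_c)/ρ_m = 0.646 km.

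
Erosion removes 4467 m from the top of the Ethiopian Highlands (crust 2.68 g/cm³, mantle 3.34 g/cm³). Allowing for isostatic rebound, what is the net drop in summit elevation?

Rebound u = e ρ_c/ρ_m = 4467 m × 2.68/3.34 = 3584 m.
Net surface drop = e − u = 4467 m − 3584 m = e (ρ_m − ρ_c)/ρ_m = 883 m.

883 m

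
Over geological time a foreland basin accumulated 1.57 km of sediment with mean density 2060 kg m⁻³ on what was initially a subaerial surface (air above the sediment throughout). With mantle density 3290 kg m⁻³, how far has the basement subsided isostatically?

Subaerial load: s = t ρ_sed / ρ_m = 1.57 km × 2060/3290 = 0.983 km.

0.983 km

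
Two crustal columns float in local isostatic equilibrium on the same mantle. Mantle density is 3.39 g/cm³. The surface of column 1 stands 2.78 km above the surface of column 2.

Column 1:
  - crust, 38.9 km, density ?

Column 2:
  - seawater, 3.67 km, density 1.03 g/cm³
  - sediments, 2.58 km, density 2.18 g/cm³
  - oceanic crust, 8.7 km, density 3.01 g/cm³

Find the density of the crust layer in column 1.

2.76 g/cm³

Take the compensation level at the base of the deeper column (depth z_c below the surface of column 1) and equate Σ ρ_i t_i down to z_c; mantle fills any gap and the z_c terms cancel.
Column 1: 38.9×ρ + (z_c − 38.9)×3.39
Column 2: 2.78×0 + 3.67×1.03 + 2.58×2.18 + 8.7×3.01 + (z_c − 2.78 − 14.95)×3.39
The z_c×3.39 term appears on both sides and cancels. Collect the known terms of each column as K = Σ(ρt)_known − 3.39 × (depth of known layers): K_1 = 0 − 3.39×38.9 = −131.871; K_2 = 35.5915 − 3.39×(2.78 + 14.95) = −24.5132.
Balance: K_1 + 38.9×ρ = K_2, so ρ = (K_2 − K_1)/38.9 = 107.358/38.9 = 2.76 g/cm³.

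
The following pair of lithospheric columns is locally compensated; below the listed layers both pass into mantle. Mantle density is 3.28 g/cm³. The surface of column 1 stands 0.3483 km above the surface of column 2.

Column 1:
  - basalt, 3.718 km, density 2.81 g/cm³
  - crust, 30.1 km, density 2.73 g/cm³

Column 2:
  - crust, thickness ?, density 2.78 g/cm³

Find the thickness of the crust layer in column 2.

Take the compensation level at the base of the deeper column (depth z_c below the surface of column 1) and equate Σ ρ_i t_i down to z_c; mantle fills any gap and the z_c terms cancel.
Column 1: 3.718×2.81 + 30.1×2.73 + (z_c − 33.818)×3.28
Column 2: 0.3483×0 + x×2.78 + (z_c − 0.3483 − 0 − x)×3.28
The z_c×3.28 term appears on both sides and cancels. Collect the known terms of each column as K = Σ(ρt)_known − 3.28 × (depth of known layers): K_1 = 92.62058 − 3.28×33.818 = −18.30246; K_2 = 0 − 3.28×(0.3483 + 0) = −1.142424.
Balance: K_1 = K_2 − x×(3.28 − 2.78), so x = (K_2 − K_1)/(3.28 − 2.78) = 17.16/0.5 = 34.3 km.

34.3 km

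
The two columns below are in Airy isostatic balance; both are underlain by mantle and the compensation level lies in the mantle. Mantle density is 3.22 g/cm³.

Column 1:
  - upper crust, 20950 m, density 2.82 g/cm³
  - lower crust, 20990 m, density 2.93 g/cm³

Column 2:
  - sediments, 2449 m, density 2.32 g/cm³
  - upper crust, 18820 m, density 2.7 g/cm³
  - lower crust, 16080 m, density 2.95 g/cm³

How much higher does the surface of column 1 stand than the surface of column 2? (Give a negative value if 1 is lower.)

−579 m

For any compensation level in the mantle, the mantle terms cancel and isostasy reduces to e = (Σt_1 − Σt_2) − (Σ(ρt)_1 − Σ(ρt)_2) / ρ_m.
Σt_1 = 41940 m; Σt_2 = 37349 m; Σ(ρt)_1 = 120579.7; Σ(ρt)_2 = 103931.68 (in m·g/cm³).
e = (41940 − 37349) − (120579.7 − 103931.68) / 3.22 = −579 m.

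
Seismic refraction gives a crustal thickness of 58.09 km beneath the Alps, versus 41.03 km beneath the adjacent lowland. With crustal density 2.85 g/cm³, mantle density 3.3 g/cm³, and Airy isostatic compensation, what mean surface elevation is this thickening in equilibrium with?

2.33 km

Excess crust Δ = 58.09 km − 41.03 km = 17.06 km, split between elevation h and root r with h + r = Δ.
Airy balance ρ_c h = (ρ_m − ρ_c) r gives r = h ρ_c/(ρ_m − ρ_c), so h (1 + ρ_c/(ρ_m − ρ_c)) = Δ, i.e. h = Δ (ρ_m − ρ_c)/ρ_m.
h = 17.06 km × 0.45/3.3 = 2.33 km.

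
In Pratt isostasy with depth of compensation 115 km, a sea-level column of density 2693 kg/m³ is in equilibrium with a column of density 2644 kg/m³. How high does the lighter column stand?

ρ_ref D = ρ (D + h) → h = D (ρ_ref − ρ)/ρ.
h = 115 km × (2693 − 2644)/2644 = 2.13 km.

2.13 km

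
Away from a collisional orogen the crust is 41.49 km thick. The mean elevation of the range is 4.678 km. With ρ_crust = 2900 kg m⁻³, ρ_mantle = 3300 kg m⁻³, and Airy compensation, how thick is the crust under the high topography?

80.1 km

Root depth r = h ρ_c / (ρ_m − ρ_c) = 4.678 km × 2900 / 400 = 33.92 km.
Total thickness = T + h + r = 41.49 km + 4.678 km + 33.92 km = 80.1 km.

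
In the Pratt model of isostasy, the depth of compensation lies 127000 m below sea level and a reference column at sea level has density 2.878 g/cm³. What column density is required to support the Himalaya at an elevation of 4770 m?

2.77 g/cm³

Pratt balance: ρ_ref D = ρ (D + h).
ρ = ρ_ref D/(D + h) = 2.878 × 127000 m/(127000 m + 4770 m) = 2.77 g/cm³.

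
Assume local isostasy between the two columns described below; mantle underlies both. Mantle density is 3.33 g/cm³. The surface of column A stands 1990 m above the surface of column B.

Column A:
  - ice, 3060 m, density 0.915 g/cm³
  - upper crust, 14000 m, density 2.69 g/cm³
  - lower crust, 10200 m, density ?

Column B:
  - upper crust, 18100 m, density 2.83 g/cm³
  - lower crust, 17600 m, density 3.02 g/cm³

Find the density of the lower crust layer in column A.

Take the compensation level at the base of the deeper column (depth z_c below the surface of column A) and equate Σ ρ_i t_i down to z_c; mantle fills any gap and the z_c terms cancel.
Column A: 3060×0.915 + 14000×2.69 + 10200×ρ + (z_c − 27260)×3.33
Column B: 1990×0 + 18100×2.83 + 17600×3.02 + (z_c − 1990 − 35700)×3.33
The z_c×3.33 term appears on both sides and cancels. Collect the known terms of each column as K = Σ(ρt)_known − 3.33 × (depth of known layers): K_A = 40459.9 − 3.33×27260 = −50315.9; K_B = 104375 − 3.33×(1990 + 35700) = −21132.7.
Balance: K_A + 10200×ρ = K_B, so ρ = (K_B − K_A)/10200 = 29183.2/10200 = 2.86 g/cm³.

2.86 g/cm³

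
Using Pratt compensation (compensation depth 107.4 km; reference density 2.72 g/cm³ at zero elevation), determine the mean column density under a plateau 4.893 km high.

Pratt balance: ρ_ref D = ρ (D + h).
ρ = ρ_ref D/(D + h) = 2.72 × 107.4 km/(107.4 km + 4.893 km) = 2.6 g/cm³.

2.6 g/cm³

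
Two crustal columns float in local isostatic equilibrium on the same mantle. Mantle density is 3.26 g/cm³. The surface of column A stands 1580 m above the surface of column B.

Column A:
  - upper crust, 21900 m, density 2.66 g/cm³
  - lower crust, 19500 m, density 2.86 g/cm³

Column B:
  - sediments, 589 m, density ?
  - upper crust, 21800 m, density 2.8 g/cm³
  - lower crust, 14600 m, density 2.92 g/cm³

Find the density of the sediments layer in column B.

1.91 g/cm³

Take the compensation level at the base of the deeper column (depth z_c below the surface of column A) and equate Σ ρ_i t_i down to z_c; mantle fills any gap and the z_c terms cancel.
Column A: 21900×2.66 + 19500×2.86 + (z_c − 41400)×3.26
Column B: 1580×0 + 589×ρ + 21800×2.8 + 14600×2.92 + (z_c − 1580 − 36989)×3.26
The z_c×3.26 term appears on both sides and cancels. Collect the known terms of each column as K = Σ(ρt)_known − 3.26 × (depth of known layers): K_A = 114024 − 3.26×41400 = −20940; K_B = 103672 − 3.26×(1580 + 36989) = −22062.94.
Balance: K_A = K_B + 589×ρ, so ρ = (K_A − K_B)/589 = 1122.94/589 = 1.91 g/cm³.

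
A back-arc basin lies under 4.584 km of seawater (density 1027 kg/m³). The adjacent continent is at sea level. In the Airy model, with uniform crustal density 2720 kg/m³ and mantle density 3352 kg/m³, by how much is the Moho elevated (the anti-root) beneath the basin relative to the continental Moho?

In Airy isostatic equilibrium: replacing crust with seawater at the top is compensated by replacing crust with mantle at the base: d (ρ_c − ρ_w) = a (ρ_m − ρ_c).
a = d (ρ_c − ρ_w)/(ρ_m − ρ_c) = 4.584 km × 1693/632 = 12.3 km.

12.3 km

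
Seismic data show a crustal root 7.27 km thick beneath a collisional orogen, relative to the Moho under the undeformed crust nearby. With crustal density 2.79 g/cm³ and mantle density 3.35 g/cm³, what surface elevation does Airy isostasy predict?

Equating mass per unit area of the two columns: ρ_c h = (ρ_m − ρ_c) r.
h = r (ρ_m − ρ_c) / ρ_c = 7.27 km × (3.35 − 2.79) / 2.79 = 1.46 km.

1.46 km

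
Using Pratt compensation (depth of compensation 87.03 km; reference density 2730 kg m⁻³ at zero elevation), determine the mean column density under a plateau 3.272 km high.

Pratt balance: ρ_ref D = ρ (D + h).
ρ = ρ_ref D/(D + h) = 2730 × 87.03 km/(87.03 km + 3.272 km) = 2630 kg m⁻³.

2630 kg m⁻³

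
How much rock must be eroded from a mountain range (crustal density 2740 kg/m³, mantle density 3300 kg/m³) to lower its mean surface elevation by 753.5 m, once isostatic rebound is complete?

Net drop Δ = e − u = e − e ρ_c/ρ_m = e (ρ_m − ρ_c)/ρ_m.
e = Δ ρ_m/(ρ_m − ρ_c) = 753.5 m × 3300/560 = 4440 m.

4440 m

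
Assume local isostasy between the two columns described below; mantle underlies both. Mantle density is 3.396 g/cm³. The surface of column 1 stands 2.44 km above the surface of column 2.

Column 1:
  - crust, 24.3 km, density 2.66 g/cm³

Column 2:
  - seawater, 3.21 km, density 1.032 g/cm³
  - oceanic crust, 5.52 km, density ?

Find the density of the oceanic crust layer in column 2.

3.03 g/cm³

Take the compensation level at the base of the deeper column (depth z_c below the surface of column 1) and equate Σ ρ_i t_i down to z_c; mantle fills any gap and the z_c terms cancel.
Column 1: 24.3×2.66 + (z_c − 24.3)×3.396
Column 2: 2.44×0 + 3.21×1.032 + 5.52×ρ + (z_c − 2.44 − 8.73)×3.396
The z_c×3.396 term appears on both sides and cancels. Collect the known terms of each column as K = Σ(ρt)_known − 3.396 × (depth of known layers): K_1 = 64.638 − 3.396×24.3 = −17.8848; K_2 = 3.31272 − 3.396×(2.44 + 8.73) = −34.6206.
Balance: K_1 = K_2 + 5.52×ρ, so ρ = (K_1 − K_2)/5.52 = 16.7358/5.52 = 3.03 g/cm³.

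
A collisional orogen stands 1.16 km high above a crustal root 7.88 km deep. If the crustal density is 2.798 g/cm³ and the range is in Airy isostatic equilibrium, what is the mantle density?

3.21 g/cm³

Airy balance: ρ_c h = (ρ_m − ρ_c) r → ρ_m = ρ_c (1 + h/r).
ρ_m = 2.798 × (1 + 1.16 km/7.88 km) = 3.21 g/cm³.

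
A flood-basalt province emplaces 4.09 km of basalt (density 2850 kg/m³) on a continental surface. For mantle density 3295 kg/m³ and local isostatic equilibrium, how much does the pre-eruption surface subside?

Subaerial loading: s = t ρ_load / ρ_m.
s = 4.09 km × 2850/3295 = 3.54 km.

3.54 km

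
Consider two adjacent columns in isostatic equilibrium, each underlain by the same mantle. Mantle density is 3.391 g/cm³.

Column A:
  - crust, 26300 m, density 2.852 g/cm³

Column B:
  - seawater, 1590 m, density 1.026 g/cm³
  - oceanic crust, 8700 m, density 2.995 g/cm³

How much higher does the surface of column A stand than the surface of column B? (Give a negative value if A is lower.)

2060 m

For any compensation level in the mantle, the mantle terms cancel and isostasy reduces to e = (Σt_A − Σt_B) − (Σ(ρt)_A − Σ(ρt)_B) / ρ_m.
Σt_A = 26300 m; Σt_B = 10290 m; Σ(ρt)_A = 75007.6; Σ(ρt)_B = 27687.84 (in m·g/cm³).
e = (26300 − 10290) − (75007.6 − 27687.84) / 3.391 = 2060 m.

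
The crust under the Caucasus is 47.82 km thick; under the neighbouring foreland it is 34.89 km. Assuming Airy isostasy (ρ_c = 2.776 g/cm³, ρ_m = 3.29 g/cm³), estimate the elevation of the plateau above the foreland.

Excess crust Δ = 47.82 km − 34.89 km = 12.93 km, split between elevation h and root r with h + r = Δ.
Airy balance ρ_c h = (ρ_m − ρ_c) r gives r = h ρ_c/(ρ_m − ρ_c), so h (1 + ρ_c/(ρ_m − ρ_c)) = Δ, i.e. h = Δ (ρ_m − ρ_c)/ρ_m.
h = 12.93 km × 0.514/3.29 = 2.02 km.

2.02 km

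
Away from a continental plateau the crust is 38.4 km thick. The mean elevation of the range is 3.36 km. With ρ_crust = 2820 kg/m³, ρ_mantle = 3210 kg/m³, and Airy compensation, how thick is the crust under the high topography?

66.1 km

Root depth r = h ρ_c / (ρ_m − ρ_c) = 3.36 km × 2820 / 390 = 24.3 km.
Total thickness = T + h + r = 38.4 km + 3.36 km + 24.3 km = 66.1 km.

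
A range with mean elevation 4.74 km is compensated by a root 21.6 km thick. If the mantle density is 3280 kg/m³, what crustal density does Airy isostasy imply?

ρ_c h = (ρ_m − ρ_c) r → ρ_c (h + r) = ρ_m r → ρ_c = ρ_m r / (h + r).
ρ_c = 3280 × 21.6 km / (4.74 km + 21.6 km) = 2690 kg/m³.

2690 kg/m³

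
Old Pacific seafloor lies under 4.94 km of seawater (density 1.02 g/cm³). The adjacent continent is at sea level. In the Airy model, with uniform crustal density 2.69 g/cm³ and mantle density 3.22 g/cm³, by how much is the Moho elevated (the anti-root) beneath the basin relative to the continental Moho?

By Archimedes' principle applied to the lithosphere: replacing crust with seawater at the top is compensated by replacing crust with mantle at the base: d (ρ_c − ρ_w) = a (ρ_m − ρ_c).
a = d (ρ_c − ρ_w)/(ρ_m − ρ_c) = 4.94 km × 1.67/0.53 = 15.6 km.

15.6 km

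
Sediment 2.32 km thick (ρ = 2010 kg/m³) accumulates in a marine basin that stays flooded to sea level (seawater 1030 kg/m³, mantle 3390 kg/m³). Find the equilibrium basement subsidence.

0.963 km

Submarine loading: the sediment displaces seawater, and the subsidence is in turn flooded, so s (ρ_m − ρ_w) = t (ρ_sed − ρ_w).
s = 2.32 km × (2010 − 1030) / (3390 − 1030) = 0.963 km.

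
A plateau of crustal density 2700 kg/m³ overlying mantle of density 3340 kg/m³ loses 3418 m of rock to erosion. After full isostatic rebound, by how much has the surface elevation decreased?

Rebound u = e ρ_c/ρ_m = 3418 m × 2700/3340 = 2763 m.
Net surface drop = e − u = 3418 m − 2763 m = e (ρ_m − ρ_c)/ρ_m = 655 m.

655 m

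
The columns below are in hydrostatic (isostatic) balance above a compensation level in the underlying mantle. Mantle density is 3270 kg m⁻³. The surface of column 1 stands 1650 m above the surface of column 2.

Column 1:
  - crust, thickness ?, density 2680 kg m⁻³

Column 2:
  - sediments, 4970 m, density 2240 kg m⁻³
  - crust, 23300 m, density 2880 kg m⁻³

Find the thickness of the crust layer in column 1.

33200 m

Take the compensation level at the base of the deeper column (depth z_c below the surface of column 1) and equate Σ ρ_i t_i down to z_c; mantle fills any gap and the z_c terms cancel.
Column 1: x×2680 + (z_c − 0 − x)×3270
Column 2: 1650×0 + 4970×2240 + 23300×2880 + (z_c − 1650 − 28270)×3270
The z_c×3270 term appears on both sides and cancels. Collect the known terms of each column as K = Σ(ρt)_known − 3270 × (depth of known layers): K_1 = 0 − 3270×0 = 0; K_2 = 78236800 − 3270×(1650 + 28270) = −19601600.
Balance: K_1 − x×(3270 − 2680) = K_2, so x = (K_1 − K_2)/(3270 − 2680) = 19601600/590 = 33200 m.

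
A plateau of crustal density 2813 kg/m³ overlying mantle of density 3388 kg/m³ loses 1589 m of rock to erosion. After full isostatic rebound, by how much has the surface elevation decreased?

270 m

Rebound u = e ρ_c/ρ_m = 1589 m × 2813/3388 = 1319 m.
Net surface drop = e − u = 1589 m − 1319 m = e (ρ_m − ρ_c)/ρ_m = 270 m.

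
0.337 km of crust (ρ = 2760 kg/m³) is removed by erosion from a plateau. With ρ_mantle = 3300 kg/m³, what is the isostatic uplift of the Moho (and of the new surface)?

0.282 km

Unloading: uplift u = e ρ_c/ρ_m = 0.337 km × 2760/3300 = 0.282 km.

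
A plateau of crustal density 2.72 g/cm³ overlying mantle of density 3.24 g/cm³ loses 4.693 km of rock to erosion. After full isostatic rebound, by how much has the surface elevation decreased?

0.753 km

Rebound u = e ρ_c/ρ_m = 4.693 km × 2.72/3.24 = 3.94 km.
Net surface drop = e − u = 4.693 km − 3.94 km = e (ρ_m − ρ_c)/ρ_m = 0.753 km.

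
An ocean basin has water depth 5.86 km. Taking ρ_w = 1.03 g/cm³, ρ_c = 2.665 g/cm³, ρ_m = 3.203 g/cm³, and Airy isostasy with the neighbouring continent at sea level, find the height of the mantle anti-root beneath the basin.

17.8 km

Isostatic balance requires: replacing crust with seawater at the top is compensated by replacing crust with mantle at the base: d (ρ_c − ρ_w) = a (ρ_m − ρ_c).
a = d (ρ_c − ρ_w)/(ρ_m − ρ_c) = 5.86 km × 1.635/0.538 = 17.8 km.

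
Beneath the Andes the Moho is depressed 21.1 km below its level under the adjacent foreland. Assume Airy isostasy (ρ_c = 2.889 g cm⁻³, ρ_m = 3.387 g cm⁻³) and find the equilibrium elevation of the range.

3.64 km

Equating mass per unit area of the two columns: ρ_c h = (ρ_m − ρ_c) r.
h = r (ρ_m − ρ_c) / ρ_c = 21.1 km × (3.387 − 2.889) / 2.889 = 3.64 km.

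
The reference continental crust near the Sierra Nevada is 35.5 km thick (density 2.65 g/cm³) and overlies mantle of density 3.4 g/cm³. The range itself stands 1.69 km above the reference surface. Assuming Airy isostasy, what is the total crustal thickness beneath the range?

Root depth r = h ρ_c / (ρ_m − ρ_c) = 1.69 km × 2.65 / 0.75 = 5.971 km.
Total thickness = T + h + r = 35.5 km + 1.69 km + 5.971 km = 43.2 km.

43.2 km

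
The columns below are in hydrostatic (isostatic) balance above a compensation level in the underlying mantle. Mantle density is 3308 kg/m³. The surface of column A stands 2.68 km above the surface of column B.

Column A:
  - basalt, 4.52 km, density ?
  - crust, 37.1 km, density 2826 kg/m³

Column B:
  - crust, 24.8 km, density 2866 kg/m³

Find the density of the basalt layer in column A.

Take the compensation level at the base of the deeper column (depth z_c below the surface of column A) and equate Σ ρ_i t_i down to z_c; mantle fills any gap and the z_c terms cancel.
Column A: 4.52×ρ + 37.1×2826 + (z_c − 41.62)×3308
Column B: 2.68×0 + 24.8×2866 + (z_c − 2.68 − 24.8)×3308
The z_c×3308 term appears on both sides and cancels. Collect the known terms of each column as K = Σ(ρt)_known − 3308 × (depth of known layers): K_A = 104844.6 − 3308×41.62 = −32834.36; K_B = 71076.8 − 3308×(2.68 + 24.8) = −19827.04.
Balance: K_A + 4.52×ρ = K_B, so ρ = (K_B − K_A)/4.52 = 13007.3/4.52 = 2880 kg/m³.

2880 kg/m³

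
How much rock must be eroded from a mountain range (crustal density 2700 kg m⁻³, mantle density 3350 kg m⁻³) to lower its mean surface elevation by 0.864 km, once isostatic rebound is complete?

Net drop Δ = e − u = e − e ρ_c/ρ_m = e (ρ_m − ρ_c)/ρ_m.
e = Δ ρ_m/(ρ_m − ρ_c) = 0.864 km × 3350/650 = 4.45 km.

4.45 km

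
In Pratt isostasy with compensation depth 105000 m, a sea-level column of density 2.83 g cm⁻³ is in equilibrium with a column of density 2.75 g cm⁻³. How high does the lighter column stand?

ρ_ref D = ρ (D + h) → h = D (ρ_ref − ρ)/ρ.
h = 105000 m × (2.83 − 2.75)/2.75 = 3050 m.

3050 m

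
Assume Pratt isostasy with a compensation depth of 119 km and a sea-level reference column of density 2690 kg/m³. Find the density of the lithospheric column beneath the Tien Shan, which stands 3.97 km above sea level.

2600 kg/m³

Pratt balance: ρ_ref D = ρ (D + h).
ρ = ρ_ref D/(D + h) = 2690 × 119 km/(119 km + 3.97 km) = 2600 kg/m³.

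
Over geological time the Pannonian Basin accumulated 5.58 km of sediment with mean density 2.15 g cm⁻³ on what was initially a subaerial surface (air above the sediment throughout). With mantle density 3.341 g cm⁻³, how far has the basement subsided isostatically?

Subaerial load: s = t ρ_sed / ρ_m = 5.58 km × 2.15/3.341 = 3.59 km.

3.59 km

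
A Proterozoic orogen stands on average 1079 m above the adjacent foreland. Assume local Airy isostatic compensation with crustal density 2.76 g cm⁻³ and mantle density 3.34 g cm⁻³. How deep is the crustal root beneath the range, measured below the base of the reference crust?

5130 m

Equating mass per unit area of the two columns: the weight of the topography is balanced by the buoyancy of the root, ρ_c h = (ρ_m − ρ_c) r.
r = h · ρ_c / (ρ_m − ρ_c) = 1079 m × 2.76 / (3.34 − 2.76) = 5130 m.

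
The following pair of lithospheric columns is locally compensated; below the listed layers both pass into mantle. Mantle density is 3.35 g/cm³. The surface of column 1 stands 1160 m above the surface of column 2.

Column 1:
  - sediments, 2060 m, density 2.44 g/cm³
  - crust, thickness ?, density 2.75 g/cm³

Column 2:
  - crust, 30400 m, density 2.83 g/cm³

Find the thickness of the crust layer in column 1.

29700 m

Take the compensation level at the base of the deeper column (depth z_c below the surface of column 1) and equate Σ ρ_i t_i down to z_c; mantle fills any gap and the z_c terms cancel.
Column 1: 2060×2.44 + x×2.75 + (z_c − 2060 − x)×3.35
Column 2: 1160×0 + 30400×2.83 + (z_c − 1160 − 30400)×3.35
The z_c×3.35 term appears on both sides and cancels. Collect the known terms of each column as K = Σ(ρt)_known − 3.35 × (depth of known layers): K_1 = 5026.4 − 3.35×2060 = −1874.6; K_2 = 86032 − 3.35×(1160 + 30400) = −19694.
Balance: K_1 − x×(3.35 − 2.75) = K_2, so x = (K_1 − K_2)/(3.35 − 2.75) = 17819.4/0.6 = 29700 m.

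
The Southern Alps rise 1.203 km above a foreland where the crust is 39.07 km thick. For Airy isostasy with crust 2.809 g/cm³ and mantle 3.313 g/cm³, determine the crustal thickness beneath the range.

47 km

Root depth r = h ρ_c / (ρ_m − ρ_c) = 1.203 km × 2.809 / 0.504 = 6.705 km.
Total thickness = T + h + r = 39.07 km + 1.203 km + 6.705 km = 47 km.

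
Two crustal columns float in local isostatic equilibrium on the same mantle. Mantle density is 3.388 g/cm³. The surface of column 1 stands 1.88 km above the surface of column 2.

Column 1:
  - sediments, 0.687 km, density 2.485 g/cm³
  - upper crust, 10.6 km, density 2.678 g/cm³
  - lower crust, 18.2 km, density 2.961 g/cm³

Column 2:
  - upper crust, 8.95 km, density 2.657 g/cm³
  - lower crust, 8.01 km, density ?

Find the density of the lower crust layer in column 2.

Take the compensation level at the base of the deeper column (depth z_c below the surface of column 1) and equate Σ ρ_i t_i down to z_c; mantle fills any gap and the z_c terms cancel.
Column 1: 0.687×2.485 + 10.6×2.678 + 18.2×2.961 + (z_c − 29.487)×3.388
Column 2: 1.88×0 + 8.95×2.657 + 8.01×ρ + (z_c − 1.88 − 16.96)×3.388
The z_c×3.388 term appears on both sides and cancels. Collect the known terms of each column as K = Σ(ρt)_known − 3.388 × (depth of known layers): K_1 = 83.984195 − 3.388×29.487 = −15.917761; K_2 = 23.78015 − 3.388×(1.88 + 16.96) = −40.04977.
Balance: K_1 = K_2 + 8.01×ρ, so ρ = (K_1 − K_2)/8.01 = 24.132/8.01 = 3.01 g/cm³.

3.01 g/cm³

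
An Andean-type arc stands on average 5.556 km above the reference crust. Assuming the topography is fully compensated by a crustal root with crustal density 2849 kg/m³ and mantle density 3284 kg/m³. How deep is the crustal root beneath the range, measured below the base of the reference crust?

In Airy isostatic equilibrium: the weight of the topography is balanced by the buoyancy of the root, ρ_c h = (ρ_m − ρ_c) r.
r = h · ρ_c / (ρ_m − ρ_c) = 5.556 km × 2849 / (3284 − 2849) = 36.4 km.

36.4 km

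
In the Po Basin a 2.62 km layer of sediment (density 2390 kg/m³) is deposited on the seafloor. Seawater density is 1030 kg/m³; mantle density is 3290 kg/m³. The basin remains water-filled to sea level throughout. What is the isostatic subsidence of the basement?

1.58 km

Submarine loading: the sediment displaces seawater, and the subsidence is in turn flooded, so s (ρ_m − ρ_w) = t (ρ_sed − ρ_w).
s = 2.62 km × (2390 − 1030) / (3290 − 1030) = 1.58 km.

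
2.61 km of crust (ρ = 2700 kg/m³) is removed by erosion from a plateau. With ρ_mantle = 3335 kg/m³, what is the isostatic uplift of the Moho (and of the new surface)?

2.11 km

Unloading: uplift u = e ρ_c/ρ_m = 2.61 km × 2700/3335 = 2.11 km.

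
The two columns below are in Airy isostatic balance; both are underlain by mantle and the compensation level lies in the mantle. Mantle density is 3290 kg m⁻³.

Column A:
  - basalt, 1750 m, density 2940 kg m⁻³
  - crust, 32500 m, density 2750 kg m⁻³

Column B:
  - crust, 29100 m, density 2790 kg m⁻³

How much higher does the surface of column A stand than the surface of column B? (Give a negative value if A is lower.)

1100 m

For any compensation level in the mantle, the mantle terms cancel and isostasy reduces to e = (Σt_A − Σt_B) − (Σ(ρt)_A − Σ(ρt)_B) / ρ_m.
Σt_A = 34250 m; Σt_B = 29100 m; Σ(ρt)_A = 94520000; Σ(ρt)_B = 81189000 (in m·kg m⁻³).
e = (34250 − 29100) − (94520000 − 81189000) / 3290 = 1100 m.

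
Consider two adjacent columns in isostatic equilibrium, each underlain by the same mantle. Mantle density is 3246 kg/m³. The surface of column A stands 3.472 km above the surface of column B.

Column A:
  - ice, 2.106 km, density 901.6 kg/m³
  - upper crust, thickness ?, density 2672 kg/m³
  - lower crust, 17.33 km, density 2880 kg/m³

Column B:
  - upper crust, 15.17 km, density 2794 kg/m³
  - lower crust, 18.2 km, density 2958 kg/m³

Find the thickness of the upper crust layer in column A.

21.1 km

Take the compensation level at the base of the deeper column (depth z_c below the surface of column A) and equate Σ ρ_i t_i down to z_c; mantle fills any gap and the z_c terms cancel.
Column A: 2.106×901.6 + x×2672 + 17.33×2880 + (z_c − 19.436 − x)×3246
Column B: 3.472×0 + 15.17×2794 + 18.2×2958 + (z_c − 3.472 − 33.37)×3246
The z_c×3246 term appears on both sides and cancels. Collect the known terms of each column as K = Σ(ρt)_known − 3246 × (depth of known layers): K_A = 51809.1696 − 3246×19.436 = −11280.0864; K_B = 96220.58 − 3246×(3.472 + 33.37) = −23368.552.
Balance: K_A − x×(3246 − 2672) = K_B, so x = (K_A − K_B)/(3246 − 2672) = 12088.5/574 = 21.1 km.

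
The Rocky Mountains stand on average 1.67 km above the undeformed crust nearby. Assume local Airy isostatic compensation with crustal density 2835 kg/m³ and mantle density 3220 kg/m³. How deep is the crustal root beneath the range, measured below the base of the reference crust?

12.3 km

In Airy isostatic equilibrium: the weight of the topography is balanced by the buoyancy of the root, ρ_c h = (ρ_m − ρ_c) r.
r = h · ρ_c / (ρ_m − ρ_c) = 1.67 km × 2835 / (3220 − 2835) = 12.3 km.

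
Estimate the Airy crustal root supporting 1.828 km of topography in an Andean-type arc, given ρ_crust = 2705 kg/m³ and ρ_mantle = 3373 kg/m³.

In Airy isostatic equilibrium: the weight of the topography is balanced by the buoyancy of the root, ρ_c h = (ρ_m − ρ_c) r.
r = h · ρ_c / (ρ_m − ρ_c) = 1.828 km × 2705 / (3373 − 2705) = 7.4 km.

7.4 km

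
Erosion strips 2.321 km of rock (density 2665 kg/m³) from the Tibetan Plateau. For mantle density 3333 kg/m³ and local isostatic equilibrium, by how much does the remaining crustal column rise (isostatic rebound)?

1.86 km

Unloading: uplift u = e ρ_c/ρ_m = 2.321 km × 2665/3333 = 1.86 km.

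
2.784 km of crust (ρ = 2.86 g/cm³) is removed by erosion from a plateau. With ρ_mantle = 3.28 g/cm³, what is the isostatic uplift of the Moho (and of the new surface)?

2.43 km

Unloading: uplift u = e ρ_c/ρ_m = 2.784 km × 2.86/3.28 = 2.43 km.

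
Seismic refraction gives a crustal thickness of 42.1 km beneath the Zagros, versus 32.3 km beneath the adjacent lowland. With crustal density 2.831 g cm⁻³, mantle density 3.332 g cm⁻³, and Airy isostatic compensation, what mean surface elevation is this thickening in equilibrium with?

1.47 km

Excess crust Δ = 42.1 km − 32.3 km = 9.8 km, split between elevation h and root r with h + r = Δ.
Airy balance ρ_c h = (ρ_m − ρ_c) r gives r = h ρ_c/(ρ_m − ρ_c), so h (1 + ρ_c/(ρ_m − ρ_c)) = Δ, i.e. h = Δ (ρ_m − ρ_c)/ρ_m.
h = 9.8 km × 0.501/3.332 = 1.47 km.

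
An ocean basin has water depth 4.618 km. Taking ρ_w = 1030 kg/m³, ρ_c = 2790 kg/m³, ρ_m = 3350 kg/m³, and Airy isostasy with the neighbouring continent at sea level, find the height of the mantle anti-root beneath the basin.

14.5 km

For local isostatic compensation: replacing crust with seawater at the top is compensated by replacing crust with mantle at the base: d (ρ_c − ρ_w) = a (ρ_m − ρ_c).
a = d (ρ_c − ρ_w)/(ρ_m − ρ_c) = 4.618 km × 1760/560 = 14.5 km.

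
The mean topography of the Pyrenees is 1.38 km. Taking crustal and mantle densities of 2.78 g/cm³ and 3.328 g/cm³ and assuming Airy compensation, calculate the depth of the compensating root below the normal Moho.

7 km

In Airy isostatic equilibrium: the weight of the topography is balanced by the buoyancy of the root, ρ_c h = (ρ_m − ρ_c) r.
r = h · ρ_c / (ρ_m − ρ_c) = 1.38 km × 2.78 / (3.328 − 2.78) = 7 km.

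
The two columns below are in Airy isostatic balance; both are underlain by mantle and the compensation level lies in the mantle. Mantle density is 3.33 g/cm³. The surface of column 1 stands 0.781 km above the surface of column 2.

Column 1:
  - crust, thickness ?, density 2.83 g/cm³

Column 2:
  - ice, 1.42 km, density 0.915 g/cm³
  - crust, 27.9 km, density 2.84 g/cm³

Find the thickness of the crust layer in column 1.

Take the compensation level at the base of the deeper column (depth z_c below the surface of column 1) and equate Σ ρ_i t_i down to z_c; mantle fills any gap and the z_c terms cancel.
Column 1: x×2.83 + (z_c − 0 − x)×3.33
Column 2: 0.781×0 + 1.42×0.915 + 27.9×2.84 + (z_c − 0.781 − 29.32)×3.33
The z_c×3.33 term appears on both sides and cancels. Collect the known terms of each column as K = Σ(ρt)_known − 3.33 × (depth of known layers): K_1 = 0 − 3.33×0 = 0; K_2 = 80.5353 − 3.33×(0.781 + 29.32) = −19.70103.
Balance: K_1 − x×(3.33 − 2.83) = K_2, so x = (K_1 − K_2)/(3.33 − 2.83) = 19.701/0.5 = 39.4 km.

39.4 km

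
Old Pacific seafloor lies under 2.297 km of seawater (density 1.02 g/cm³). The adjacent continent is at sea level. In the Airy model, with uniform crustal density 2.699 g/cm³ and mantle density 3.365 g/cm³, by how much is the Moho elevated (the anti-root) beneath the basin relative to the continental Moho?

5.79 km

Balancing pressure at the compensation depth: replacing crust with seawater at the top is compensated by replacing crust with mantle at the base: d (ρ_c − ρ_w) = a (ρ_m − ρ_c).
a = d (ρ_c − ρ_w)/(ρ_m − ρ_c) = 2.297 km × 1.679/0.666 = 5.79 km.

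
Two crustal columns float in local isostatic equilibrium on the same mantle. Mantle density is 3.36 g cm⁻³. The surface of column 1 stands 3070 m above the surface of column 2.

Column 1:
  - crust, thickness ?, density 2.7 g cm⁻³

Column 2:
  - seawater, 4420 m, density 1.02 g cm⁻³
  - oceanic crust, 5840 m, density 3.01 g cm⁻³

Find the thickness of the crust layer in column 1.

34400 m

Take the compensation level at the base of the deeper column (depth z_c below the surface of column 1) and equate Σ ρ_i t_i down to z_c; mantle fills any gap and the z_c terms cancel.
Column 1: x×2.7 + (z_c − 0 − x)×3.36
Column 2: 3070×0 + 4420×1.02 + 5840×3.01 + (z_c − 3070 − 10260)×3.36
The z_c×3.36 term appears on both sides and cancels. Collect the known terms of each column as K = Σ(ρt)_known − 3.36 × (depth of known layers): K_1 = 0 − 3.36×0 = 0; K_2 = 22086.8 − 3.36×(3070 + 10260) = −22702.
Balance: K_1 − x×(3.36 − 2.7) = K_2, so x = (K_1 − K_2)/(3.36 − 2.7) = 22702/0.66 = 34400 m.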